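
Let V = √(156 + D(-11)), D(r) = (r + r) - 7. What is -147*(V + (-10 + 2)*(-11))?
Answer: -12936 - 147*√127 ≈ -14593.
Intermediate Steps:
D(r) = -7 + 2*r (D(r) = 2*r - 7 = -7 + 2*r)
V = √127 (V = √(156 + (-7 + 2*(-11))) = √(156 + (-7 - 22)) = √(156 - 29) = √127 ≈ 11.269)
-147*(V + (-10 + 2)*(-11)) = -147*(√127 + (-10 + 2)*(-11)) = -147*(√127 - 8*(-11)) = -147*(√127 + 88) = -147*(88 + √127) = -12936 - 147*√127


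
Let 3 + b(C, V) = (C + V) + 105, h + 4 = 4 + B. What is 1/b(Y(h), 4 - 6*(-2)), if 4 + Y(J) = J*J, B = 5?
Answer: 1/139 ≈ 0.0071942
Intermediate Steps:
h = 5 (h = -4 + (4 + 5) = -4 + 9 = 5)
Y(J) = -4 + J² (Y(J) = -4 + J*J = -4 + J²)
b(C, V) = 102 + C + V (b(C, V) = -3 + ((C + V) + 105) = -3 + (105 + C + V) = 102 + C + V)
1/b(Y(h), 4 - 6*(-2)) = 1/(102 + (-4 + 5²) + (4 - 6*(-2))) = 1/(102 + (-4 + 25) + (4 + 12)) = 1/(102 + 21 + 16) = 1/139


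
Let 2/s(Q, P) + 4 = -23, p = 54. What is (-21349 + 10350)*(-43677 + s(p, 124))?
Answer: 12970911719/27 ≈ 4.8040e+8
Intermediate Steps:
s(Q, P) = -2/27 (s(Q, P) = 2/(-4 - 23) = 2/(-27) = 2*(-1/27) = -2/27)
(-21349 + 10350)*(-43677 + s(p, 124)) = (-21349 + 10350)*(-43677 - 2/27) = -10999*(-1179281/27) = 12970911719/27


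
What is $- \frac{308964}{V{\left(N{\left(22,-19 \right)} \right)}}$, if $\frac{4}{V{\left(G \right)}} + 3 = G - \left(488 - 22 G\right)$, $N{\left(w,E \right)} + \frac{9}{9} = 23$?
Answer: $-1158615$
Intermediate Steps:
$N{\left(w,E \right)} = 22$ ($N{\left(w,E \right)} = -1 + 23 = 22$)
$V{\left(G \right)} = \frac{4}{-491 + 23 G}$ ($V{\left(G \right)} = \frac{4}{-3 + \left(G - \left(488 - 22 G\right)\right)} = \frac{4}{-3 + \left(G + \left(-488 + 22 G\right)\right)} = \frac{4}{-3 + \left(-488 + 23 G\right)} = \frac{4}{-491 + 23 G}$)
$- \frac{308964}{V{\left(N{\left(22,-19 \right)} \right)}} = - \frac{308964}{4 \frac{1}{-491 + 23 \cdot 22}} = - \frac{308964}{4 \frac{1}{-491 + 506}} = - \frac{308964}{4 \cdot \frac{1}{15}} = - \frac{308964}{\frac{4}{15}} = \left(-308964\right) \frac{15}{4} = -1158615$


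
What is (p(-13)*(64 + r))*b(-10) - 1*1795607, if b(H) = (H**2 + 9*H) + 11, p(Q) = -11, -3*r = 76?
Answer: -1804539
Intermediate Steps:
r = -76/3 (r = -1/3*76 = -76/3 ≈ -25.333)
b(H) = 11 + H**2 + 9*H
(p(-13)*(64 + r))*b(-10) - 1*1795607 = (-11*(64 - 76/3))*(11 + (-10)**2 + 9*(-10)) - 1*1795607 = (-11*116/3)*(11 + 100 - 90) - 1795607 = -1276/3*21 - 1795607 = -8932 - 1795607 = -1804539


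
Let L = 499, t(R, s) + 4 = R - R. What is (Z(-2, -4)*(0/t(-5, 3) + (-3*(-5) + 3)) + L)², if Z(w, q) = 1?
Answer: 267289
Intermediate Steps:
t(R, s) = -4 (t(R, s) = -4 + (R - R) = -4 + 0 = -4)
(Z(-2, -4)*(0/t(-5, 3) + (-3*(-5) + 3)) + L)² = (1*(0/(-4) + (-3*(-5) + 3)) + 499)² = (1*(0*(-¼) + (15 + 3)) + 499)² = (1*(0 + 18) + 499)² = (1*18 + 499)² = (18 + 499)² = 517² = 267289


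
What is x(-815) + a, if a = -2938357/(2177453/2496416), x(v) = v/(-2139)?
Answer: -15690336320962973/4657571967 ≈ -3.3688e+6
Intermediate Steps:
x(v) = -v/2139 (x(v) = v*(-1/2139) = -v/2139)
a = -7335361428512/2177453 (a = -2938357/(2177453*(1/2496416)) = -2938357/2177453/2496416 = -2938357*2496416/2177453 = -7335361428512/2177453 ≈ -3.3688e+6)
x(-815) + a = -1/2139*(-815) - 7335361428512/2177453 = 815/2139 - 7335361428512/2177453 = -15690336320962973/4657571967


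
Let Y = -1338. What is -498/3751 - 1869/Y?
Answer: 2114765/1672946 ≈ 1.2641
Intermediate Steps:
-498/3751 - 1869/Y = -498/3751 - 1869/(-1338) = -498*1/3751 - 1869*(-1/1338) = -498/3751 + 623/446 = 2114765/1672946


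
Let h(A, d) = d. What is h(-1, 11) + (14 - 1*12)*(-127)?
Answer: -243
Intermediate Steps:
h(-1, 11) + (14 - 1*12)*(-127) = 11 + (14 - 1*12)*(-127) = 11 + (14 - 12)*(-127) = 11 + 2*(-127) = 11 - 254 = -243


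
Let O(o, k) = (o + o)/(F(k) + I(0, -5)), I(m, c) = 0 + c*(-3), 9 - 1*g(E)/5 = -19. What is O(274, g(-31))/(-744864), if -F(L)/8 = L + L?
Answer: 137/414330600 ≈ 3.3065e-7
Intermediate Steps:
g(E) = 140 (g(E) = 45 - 5*(-19) = 45 + 95 = 140)
I(m, c) = -3*c (I(m, c) = 0 - 3*c = -3*c)
F(L) = -16*L (F(L) = -8*(L + L) = -16*L)
O(o, k) = 2*o/(15 - 16*k) (O(o, k) = (o + o)/(-16*k - 3*(-5)) = (2*o)/(-16*k + 15) = (2*o)/(15 - 16*k) = 2*o/(15 - 16*k))
O(274, g(-31))/(-744864) = -2*274/(-15 + 16*140)/(-744864) = -2*274/(-15 + 2240)*(-1/744864) = -2*274/2225*(-1/744864) = -2*274*1/2225*(-1/744864) = -548/2225*(-1/744864) = 137/414330600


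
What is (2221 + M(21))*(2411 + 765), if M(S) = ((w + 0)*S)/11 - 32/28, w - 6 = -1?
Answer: 545204864/77 ≈ 7.0806e+6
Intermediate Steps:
w = 5 (w = 6 - 1 = 5)
M(S) = -8/7 + 5*S/11 (M(S) = ((5 + 0)*S)/11 - 32/28 = (5*S)*(1/11) - 32*1/28 = 5*S/11 - 8/7 = -8/7 + 5*S/11)
(2221 + M(21))*(2411 + 765) = (2221 + (-8/7 + (5/11)*21))*(2411 + 765) = (2221 + (-8/7 + 105/11))*3176 = (2221 + 647/77)*3176 = (171664/77)*3176 = 545204864/77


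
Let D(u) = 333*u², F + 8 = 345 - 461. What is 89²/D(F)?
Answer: 7921/5120208 ≈ 0.0015470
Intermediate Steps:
F = -124 (F = -8 + (345 - 461) = -8 - 116 = -124)
89²/D(F) = 89²/((333*(-124)²)) = 7921/((333*15376)) = 7921/5120208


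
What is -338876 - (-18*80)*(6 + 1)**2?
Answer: -268316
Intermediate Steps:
-338876 - (-18*80)*(6 + 1)**2 = -338876 - (-1440)*7**2 = -338876 - (-1440)*49 = -338876 - 1*(-70560) = -338876 + 70560 = -268316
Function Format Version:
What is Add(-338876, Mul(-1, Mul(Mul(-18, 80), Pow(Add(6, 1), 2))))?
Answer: -268316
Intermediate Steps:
Add(-338876, Mul(-1, Mul(Mul(-18, 80), Pow(Add(6, 1), 2)))) = Add(-338876, Mul(-1, Mul(-1440, Pow(7, 2)))) = Add(-338876, Mul(-1, Mul(-1440, 49))) = Add(-338876, Mul(-1, -70560)) = Add(-338876, 70560) = -268316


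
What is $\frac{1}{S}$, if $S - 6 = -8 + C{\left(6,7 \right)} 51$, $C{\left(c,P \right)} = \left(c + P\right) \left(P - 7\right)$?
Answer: $- \frac{1}{2} \approx -0.5$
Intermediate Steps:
$C{\left(c,P \right)} = \left(-7 + P\right) \left(P + c\right)$ ($C{\left(c,P \right)} = \left(P + c\right) \left(-7 + P\right) = \left(-7 + P\right) \left(P + c\right)$)
$S = -2$ ($S = 6 - \left(8 - \left(7^{2} - 49 - 42 + 7 \cdot 6\right) 51\right) = 6 - \left(8 - \left(49 - 49 - 42 + 42\right) 51\right) = 6 + \left(-8 + 0 \cdot 51\right) = 6 + \left(-8 + 0\right) = 6 - 8 = -2$)
$\frac{1}{S} = \frac{1}{-2} = - \frac{1}{2}$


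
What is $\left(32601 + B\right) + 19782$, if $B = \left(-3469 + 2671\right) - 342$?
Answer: $51243$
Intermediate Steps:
$B = -1140$ ($B = -798 - 342 = -1140$)
$\left(32601 + B\right) + 19782 = \left(32601 - 1140\right) + 19782 = 31461 + 19782 = 51243$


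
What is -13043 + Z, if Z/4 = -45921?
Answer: -196727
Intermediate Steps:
Z = -183684 (Z = 4*(-45921) = -183684)
-13043 + Z = -13043 - 183684 = -196727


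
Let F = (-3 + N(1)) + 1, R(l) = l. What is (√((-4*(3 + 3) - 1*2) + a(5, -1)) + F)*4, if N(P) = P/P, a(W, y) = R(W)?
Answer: -4 + 4*I*√21 ≈ -4.0 + 18.33*I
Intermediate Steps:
a(W, y) = W
N(P) = 1
F = -1 (F = (-3 + 1) + 1 = -2 + 1 = -1)
(√((-4*(3 + 3) - 1*2) + a(5, -1)) + F)*4 = (√((-4*(3 + 3) - 1*2) + 5) - 1)*4 = (√((-4*6 - 2) + 5) - 1)*4 = (√((-24 - 2) + 5) - 1)*4 = (√(-26 + 5) - 1)*4 = (√(-21) - 1)*4 = (I*√21 - 1)*4 = (-1 + I*√21)*4 = -4 + 4*I*√21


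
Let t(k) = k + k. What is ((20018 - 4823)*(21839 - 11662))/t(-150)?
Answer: -10309301/20 ≈ -5.1547e+5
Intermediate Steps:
t(k) = 2*k
((20018 - 4823)*(21839 - 11662))/t(-150) = ((20018 - 4823)*(21839 - 11662))/((2*(-150))) = (15195*10177)/(-300) = 154639515*(-1/300) = -10309301/20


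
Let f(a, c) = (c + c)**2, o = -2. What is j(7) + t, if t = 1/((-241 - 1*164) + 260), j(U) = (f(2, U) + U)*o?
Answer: -58871/145 ≈ -406.01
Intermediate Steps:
f(a, c) = 4*c**2 (f(a, c) = (2*c)**2 = 4*c**2)
j(U) = -8*U**2 - 2*U (j(U) = (4*U**2 + U)*(-2) = (U + 4*U**2)*(-2) = -8*U**2 - 2*U)
t = -1/145 (t = 1/((-241 - 164) + 260) = 1/(-405 + 260) = 1/(-145) = -1/145 ≈ -0.0068966)
j(7) + t = 2*7*(-1 - 4*7) - 1/145 = 2*7*(-1 - 28) - 1/145 = 2*7*(-29) - 1/145 = -406 - 1/145 = -58871/145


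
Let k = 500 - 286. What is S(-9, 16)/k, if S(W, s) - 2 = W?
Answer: -7/214 ≈ -0.032710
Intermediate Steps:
S(W, s) = 2 + W
k = 214
S(-9, 16)/k = (2 - 9)/214 = -7*1/214 = -7/214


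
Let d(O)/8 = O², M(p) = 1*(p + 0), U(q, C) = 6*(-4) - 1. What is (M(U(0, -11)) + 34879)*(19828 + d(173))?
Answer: 9036248040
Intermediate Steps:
U(q, C) = -25 (U(q, C) = -24 - 1 = -25)
M(p) = p (M(p) = 1*p = p)
d(O) = 8*O²
(M(U(0, -11)) + 34879)*(19828 + d(173)) = (-25 + 34879)*(19828 + 8*173²) = 34854*(19828 + 8*29929) = 34854*(19828 + 239432) = 34854*259260 = 9036248040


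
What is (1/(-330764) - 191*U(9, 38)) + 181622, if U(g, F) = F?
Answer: 57673334095/330764 ≈ 1.7436e+5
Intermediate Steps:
(1/(-330764) - 191*U(9, 38)) + 181622 = (1/(-330764) - 191*38) + 181622 = (-1/330764 - 7258) + 181622 = -2400685113/330764 + 181622 = 57673334095/330764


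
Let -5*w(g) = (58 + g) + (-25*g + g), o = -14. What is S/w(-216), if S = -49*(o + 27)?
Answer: 455/718 ≈ 0.63371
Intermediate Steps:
S = -637 (S = -49*(-14 + 27) = -49*13 = -637)
w(g) = -58/5 + 23*g/5 (w(g) = -((58 + g) + (-25*g + g))/5 = -((58 + g) - 24*g)/5 = -(58 - 23*g)/5 = -58/5 + 23*g/5)
S/w(-216) = -637/(-58/5 + (23/5)*(-216)) = -637/(-58/5 - 4968/5) = -637/(-5026/5) = -637*(-5/5026) = 455/718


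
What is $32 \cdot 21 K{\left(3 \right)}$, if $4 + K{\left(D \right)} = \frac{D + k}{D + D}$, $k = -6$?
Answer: $-3024$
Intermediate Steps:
$K{\left(D \right)} = -4 + \frac{-6 + D}{2 D}$ ($K{\left(D \right)} = -4 + \frac{D - 6}{D + D} = -4 + \frac{-6 + D}{2 D}$)
$32 \cdot 21 K{\left(3 \right)} = 32 \cdot 21 \left(- \frac{7}{2} - \frac{3}{3}\right) = 672 \left(- \frac{7}{2} - 1\right) = 672 \left(- \frac{9}{2}\right) = -3024$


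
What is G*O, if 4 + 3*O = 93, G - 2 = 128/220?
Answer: 12638/165 ≈ 76.594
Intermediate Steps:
G = 142/55 (G = 2 + 128/220 = 2 + 128*(1/220) = 2 + 32/55 = 142/55 ≈ 2.5818)
O = 89/3 (O = -4/3 + (⅓)*93 = -4/3 + 31 = 89/3 ≈ 29.667)
G*O = (142/55)*(89/3) = 12638/165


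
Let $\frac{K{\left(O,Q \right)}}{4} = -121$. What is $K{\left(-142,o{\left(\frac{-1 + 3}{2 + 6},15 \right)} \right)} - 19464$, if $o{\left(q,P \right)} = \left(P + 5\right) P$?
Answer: $-19948$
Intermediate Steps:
$o{\left(q,P \right)} = P \left(5 + P\right)$ ($o{\left(q,P \right)} = \left(5 + P\right) P = P \left(5 + P\right)$)
$K{\left(O,Q \right)} = -484$ ($K{\left(O,Q \right)} = 4 \left(-121\right) = -484$)
$K{\left(-142,o{\left(\frac{-1 + 3}{2 + 6},15 \right)} \right)} - 19464 = -484 - 19464 = -19948$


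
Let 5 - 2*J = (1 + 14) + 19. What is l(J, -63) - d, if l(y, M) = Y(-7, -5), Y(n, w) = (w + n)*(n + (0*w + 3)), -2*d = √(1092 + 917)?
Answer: 48 + 7*√41/2 ≈ 70.411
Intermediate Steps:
J = -29/2 (J = 5/2 - ((1 + 14) + 19)/2 = 5/2 - (15 + 19)/2 = 5/2 - ½*34 = 5/2 - 17 = -29/2 ≈ -14.500)
d = -7*√41/2 (d = -√(1092 + 917)/2 = -7*√41/2 ≈ -22.411)
Y(n, w) = (3 + n)*(n + w) (Y(n, w) = (n + w)*(n + (0 + 3)) = (n + w)*(n + 3) = (n + w)*(3 + n) = (3 + n)*(n + w))
l(y, M) = 48 (l(y, M) = (-7)² + 3*(-7) + 3*(-5) - 7*(-5) = 49 - 21 - 15 + 35 = 48)
l(J, -63) - d = 48 - (-7)*√41/2 = 48 + 7*√41/2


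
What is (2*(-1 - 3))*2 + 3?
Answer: -13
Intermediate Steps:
(2*(-1 - 3))*2 + 3 = (2*(-4))*2 + 3 = -8*2 + 3 = -16 + 3 = -13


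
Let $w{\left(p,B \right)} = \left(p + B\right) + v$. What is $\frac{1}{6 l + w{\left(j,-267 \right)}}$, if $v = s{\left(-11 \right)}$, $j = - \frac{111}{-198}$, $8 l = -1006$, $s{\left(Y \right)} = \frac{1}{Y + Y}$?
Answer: $- \frac{66}{67385} \approx -0.00097945$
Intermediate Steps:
$s{\left(Y \right)} = \frac{1}{2 Y}$
$l = - \frac{503}{4}$ ($l = \frac{1}{8} \left(-1006\right) = - \frac{503}{4} \approx -125.75$)
$j = \frac{37}{66}$ ($j = \left(-111\right) \left(- \frac{1}{198}\right) = \frac{37}{66} \approx 0.56061$)
$v = - \frac{1}{22}$ ($v = \frac{1}{2 \left(-11\right)} = \frac{1}{2} \left(- \frac{1}{11}\right) = - \frac{1}{22} \approx -0.045455$)
$w{\left(p,B \right)} = - \frac{1}{22} + B + p$ ($w{\left(p,B \right)} = \left(p + B\right) - \frac{1}{22} = \left(B + p\right) - \frac{1}{22} = - \frac{1}{22} + B + p$)
$\frac{1}{6 l + w{\left(j,-267 \right)}} = \frac{1}{6 \left(- \frac{503}{4}\right) - \frac{8794}{33}} = \frac{1}{- \frac{1509}{2} - \frac{8794}{33}} = \frac{1}{- \frac{67385}{66}} = - \frac{66}{67385}$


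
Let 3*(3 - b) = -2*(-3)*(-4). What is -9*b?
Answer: -99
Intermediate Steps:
b = 11 (b = 3 - (-2*(-3))*(-4)/3 = 3 - 2*(-4) = 3 - ⅓*(-24) = 3 + 8 = 11)
-9*b = -9*11 = -99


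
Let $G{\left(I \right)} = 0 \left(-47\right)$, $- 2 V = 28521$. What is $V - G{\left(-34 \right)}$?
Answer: $- \frac{28521}{2} \approx -14261.0$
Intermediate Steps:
$V = - \frac{28521}{2}$ ($V = \left(- \frac{1}{2}\right) 28521 = - \frac{28521}{2} \approx -14261.0$)
$G{\left(I \right)} = 0$
$V - G{\left(-34 \right)} = - \frac{28521}{2} - 0 = - \frac{28521}{2} + 0 = - \frac{28521}{2}$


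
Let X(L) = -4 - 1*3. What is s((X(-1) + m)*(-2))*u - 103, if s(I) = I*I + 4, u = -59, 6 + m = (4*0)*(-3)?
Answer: -40223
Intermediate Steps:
m = -6 (m = -6 + (4*0)*(-3) = -6 + 0*(-3) = -6 + 0 = -6)
X(L) = -7 (X(L) = -4 - 3 = -7)
s(I) = 4 + I**2 (s(I) = I**2 + 4 = 4 + I**2)
s((X(-1) + m)*(-2))*u - 103 = (4 + ((-7 - 6)*(-2))**2)*(-59) - 103 = (4 + (-13*(-2))**2)*(-59) - 103 = (4 + 26**2)*(-59) - 103 = (4 + 676)*(-59) - 103 = 680*(-59) - 103 = -40120 - 103 = -40223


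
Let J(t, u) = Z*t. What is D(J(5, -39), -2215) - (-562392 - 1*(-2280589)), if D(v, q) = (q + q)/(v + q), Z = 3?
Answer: -378002897/220 ≈ -1.7182e+6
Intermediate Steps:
J(t, u) = 3*t
D(v, q) = 2*q/(q + v) (D(v, q) = (2*q)/(q + v) = 2*q/(q + v))
D(J(5, -39), -2215) - (-562392 - 1*(-2280589)) = 2*(-2215)/(-2215 + 3*5) - (-562392 - 1*(-2280589)) = 2*(-2215)/(-2215 + 15) - (-562392 + 2280589) = 2*(-2215)/(-2200) - 1*1718197 = 2*(-2215)*(-1/2200) - 1718197 = 443/220 - 1718197 = -378002897/220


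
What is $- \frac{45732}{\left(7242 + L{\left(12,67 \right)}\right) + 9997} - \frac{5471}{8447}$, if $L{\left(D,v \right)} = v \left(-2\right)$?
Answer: $- \frac{479879659}{144485935} \approx -3.3213$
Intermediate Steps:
$L{\left(D,v \right)} = - 2 v$
$- \frac{45732}{\left(7242 + L{\left(12,67 \right)}\right) + 9997} - \frac{5471}{8447} = - \frac{45732}{\left(7242 - 134\right) + 9997} - \frac{5471}{8447} = - \frac{45732}{7108 + 9997} - \frac{5471}{8447} = - \frac{45732}{17105} - \frac{5471}{8447} = - \frac{479879659}{144485935}$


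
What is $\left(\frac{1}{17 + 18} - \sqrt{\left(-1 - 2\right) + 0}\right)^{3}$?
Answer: $- \frac{11024}{42875} + \frac{3672 i \sqrt{3}}{1225} \approx -0.25712 + 5.1919 i$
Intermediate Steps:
$\left(\frac{1}{17 + 18} - \sqrt{\left(-1 - 2\right) + 0}\right)^{3} = \left(\frac{1}{35} - \sqrt{-3 + 0}\right)^{3} = \left(\frac{1}{35} - \sqrt{-3}\right)^{3} = \left(\frac{1}{35} - i \sqrt{3}\right)^{3}$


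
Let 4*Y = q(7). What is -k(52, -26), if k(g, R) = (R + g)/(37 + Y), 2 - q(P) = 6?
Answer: -13/18 ≈ -0.72222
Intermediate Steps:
q(P) = -4 (q(P) = 2 - 1*6 = 2 - 6 = -4)
Y = -1 (Y = (1/4)*(-4) = -1)
k(g, R) = R/36 + g/36 (k(g, R) = (R + g)/(37 - 1) = (R + g)/36 = (R + g)*(1/36) = R/36 + g/36)
-k(52, -26) = -((1/36)*(-26) + (1/36)*52) = -(-13/18 + 13/9) = -1*13/18 = -13/18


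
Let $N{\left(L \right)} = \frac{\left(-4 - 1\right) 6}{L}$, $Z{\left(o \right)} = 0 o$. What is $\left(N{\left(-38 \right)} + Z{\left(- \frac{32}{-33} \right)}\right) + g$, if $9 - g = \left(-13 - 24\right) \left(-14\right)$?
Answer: $- \frac{9656}{19} \approx -508.21$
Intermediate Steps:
$Z{\left(o \right)} = 0$
$g = -509$ ($g = 9 - \left(-13 - 24\right) \left(-14\right) = 9 - \left(-37\right) \left(-14\right) = 9 - 518 = -509$)
$N{\left(L \right)} = - \frac{30}{L}$ ($N{\left(L \right)} = \frac{\left(-5\right) 6}{L} = - \frac{30}{L}$)
$\left(N{\left(-38 \right)} + Z{\left(- \frac{32}{-33} \right)}\right) + g = \left(- \frac{30}{-38} + 0\right) - 509 = \left(\left(-30\right) \left(- \frac{1}{38}\right) + 0\right) - 509 = \left(\frac{15}{19} + 0\right) - 509 = \frac{15}{19} - 509 = - \frac{9656}{19}$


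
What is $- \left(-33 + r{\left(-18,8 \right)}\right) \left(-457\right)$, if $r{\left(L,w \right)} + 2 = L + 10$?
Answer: $-19651$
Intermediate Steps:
$r{\left(L,w \right)} = 8 + L$ ($r{\left(L,w \right)} = -2 + \left(L + 10\right) = -2 + \left(10 + L\right) = 8 + L$)
$- \left(-33 + r{\left(-18,8 \right)}\right) \left(-457\right) = - \left(-33 + \left(8 - 18\right)\right) \left(-457\right) = - \left(-33 - 10\right) \left(-457\right) = - \left(-43\right) \left(-457\right) = \left(-1\right) 19651 = -19651$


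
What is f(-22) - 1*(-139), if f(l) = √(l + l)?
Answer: 139 + 2*I*√11 ≈ 139.0 + 6.6332*I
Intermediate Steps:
f(l) = √2*√l (f(l) = √(2*l) = √2*√l)
f(-22) - 1*(-139) = √2*√(-22) - 1*(-139) = √2*(I*√22) + 139 = 2*I*√11 + 139 = 139 + 2*I*√11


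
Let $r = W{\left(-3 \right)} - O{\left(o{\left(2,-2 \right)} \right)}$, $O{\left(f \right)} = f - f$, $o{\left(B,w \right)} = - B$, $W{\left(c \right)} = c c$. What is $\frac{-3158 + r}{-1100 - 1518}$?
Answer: $\frac{3149}{2618} \approx 1.2028$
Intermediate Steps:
$W{\left(c \right)} = c^{2}$
$O{\left(f \right)} = 0$
$r = 9$ ($r = \left(-3\right)^{2} - 0 = 9 + 0 = 9$)
$\frac{-3158 + r}{-1100 - 1518} = \frac{-3158 + 9}{-1100 - 1518} = - \frac{3149}{-2618} = \left(-3149\right) \left(- \frac{1}{2618}\right) = \frac{3149}{2618}$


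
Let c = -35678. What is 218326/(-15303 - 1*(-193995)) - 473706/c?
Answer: 23109226895/1593843294 ≈ 14.499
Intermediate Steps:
218326/(-15303 - 1*(-193995)) - 473706/c = 218326/(-15303 - 1*(-193995)) - 473706/(-35678) = 218326/(-15303 + 193995) - 473706*(-1/35678) = 218326/178692 + 236853/17839 = 218326*(1/178692) + 236853/17839 = 109163/89346 + 236853/17839 = 23109226895/1593843294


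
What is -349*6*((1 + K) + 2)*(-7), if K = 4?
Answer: 102606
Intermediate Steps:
-349*6*((1 + K) + 2)*(-7) = -349*6*((1 + 4) + 2)*(-7) = -349*6*(5 + 2)*(-7) = -349*6*7*(-7) = -14658*(-7) = -349*(-294) = 102606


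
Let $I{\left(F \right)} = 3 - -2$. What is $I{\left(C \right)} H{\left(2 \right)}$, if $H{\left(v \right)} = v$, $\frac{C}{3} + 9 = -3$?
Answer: $10$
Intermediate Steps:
$C = -36$ ($C = -27 + 3 \left(-3\right) = -27 - 9 = -36$)
$I{\left(F \right)} = 5$ ($I{\left(F \right)} = 3 + 2 = 5$)
$I{\left(C \right)} H{\left(2 \right)} = 5 \cdot 2 = 10$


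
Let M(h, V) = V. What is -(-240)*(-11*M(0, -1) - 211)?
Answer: -48000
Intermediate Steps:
-(-240)*(-11*M(0, -1) - 211) = -(-240)*(-11*(-1) - 211) = -(-240)*(11 - 211) = -(-240)*(-200) = -1*48000 = -48000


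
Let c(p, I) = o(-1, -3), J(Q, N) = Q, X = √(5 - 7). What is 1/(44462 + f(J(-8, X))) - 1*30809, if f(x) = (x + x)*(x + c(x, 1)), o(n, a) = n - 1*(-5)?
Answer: -1371801533/44526 ≈ -30809.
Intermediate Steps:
X = I*√2 (X = √(-2) = I*√2 ≈ 1.4142*I)
o(n, a) = 5 + n (o(n, a) = n + 5 = 5 + n)
c(p, I) = 4 (c(p, I) = 5 - 1 = 4)
f(x) = 2*x*(4 + x) (f(x) = (x + x)*(x + 4) = (2*x)*(4 + x) = 2*x*(4 + x))
1/(44462 + f(J(-8, X))) - 1*30809 = 1/(44462 + 2*(-8)*(4 - 8)) - 1*30809 = 1/(44462 + 2*(-8)*(-4)) - 30809 = 1/(44462 + 64) - 30809 = 1/44526 - 30809 = -1371801533/44526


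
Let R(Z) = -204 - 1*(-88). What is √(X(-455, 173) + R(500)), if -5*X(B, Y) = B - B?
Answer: 2*I*√29 ≈ 10.77*I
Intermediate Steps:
X(B, Y) = 0 (X(B, Y) = -(B - B)/5 = -⅕*0 = 0)
R(Z) = -116 (R(Z) = -204 + 88 = -116)
√(X(-455, 173) + R(500)) = √(0 - 116) = √(-116) = 2*I*√29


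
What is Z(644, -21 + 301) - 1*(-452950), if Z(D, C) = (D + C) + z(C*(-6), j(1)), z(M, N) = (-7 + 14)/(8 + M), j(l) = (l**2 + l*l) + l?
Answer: 758877321/1672 ≈ 4.5387e+5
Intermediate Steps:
j(l) = l + 2*l**2 (j(l) = (l**2 + l**2) + l = 2*l**2 + l = l + 2*l**2)
z(M, N) = 7/(8 + M)
Z(D, C) = C + D + 7/(8 - 6*C) (Z(D, C) = (D + C) + 7/(8 + C*(-6)) = (C + D) + 7/(8 - 6*C) = C + D + 7/(8 - 6*C))
Z(644, -21 + 301) - 1*(-452950) = ((-21 + 301) + 644 - 7/(-8 + 6*(-21 + 301))) - 1*(-452950) = (280 + 644 - 7/(-8 + 6*280)) + 452950 = (280 + 644 - 7/(-8 + 1680)) + 452950 = (280 + 644 - 7/1672) + 452950 = 1544921/1672 + 452950 = 758877321/1672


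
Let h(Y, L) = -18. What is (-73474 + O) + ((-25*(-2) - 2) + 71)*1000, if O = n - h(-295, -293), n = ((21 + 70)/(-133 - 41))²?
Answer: 1378898425/30276 ≈ 45544.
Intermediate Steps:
n = 8281/30276 (n = (91/(-174))² = (91*(-1/174))² = (-91/174)² = 8281/30276 ≈ 0.27352)
O = 553249/30276 (O = 8281/30276 - 1*(-18) = 8281/30276 + 18 = 553249/30276 ≈ 18.274)
(-73474 + O) + ((-25*(-2) - 2) + 71)*1000 = (-73474 + 553249/30276) + ((-25*(-2) - 2) + 71)*1000 = -2223945575/30276 + ((50 - 2) + 71)*1000 = -2223945575/30276 + (48 + 71)*1000 = -2223945575/30276 + 119*1000 = -2223945575/30276 + 119000 = 1378898425/30276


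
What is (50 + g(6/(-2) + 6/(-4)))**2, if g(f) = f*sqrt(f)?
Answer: 19271/8 - 675*I*sqrt(2) ≈ 2408.9 - 954.59*I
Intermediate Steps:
g(f) = f**(3/2)
(50 + g(6/(-2) + 6/(-4)))**2 = (50 + (6/(-2) + 6/(-4))**(3/2))**2 = (50 + (6*(-1/2) + 6*(-1/4))**(3/2))**2 = (50 + (-3 - 3/2)**(3/2))**2 = (50 + (-9/2)**(3/2))**2 = (50 - 27*I*sqrt(2)/4)**2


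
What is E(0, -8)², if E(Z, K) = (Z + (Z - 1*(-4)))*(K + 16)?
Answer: 1024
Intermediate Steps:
E(Z, K) = (4 + 2*Z)*(16 + K) (E(Z, K) = (Z + (Z + 4))*(16 + K) = (Z + (4 + Z))*(16 + K) = (4 + 2*Z)*(16 + K))
E(0, -8)² = (64 + 4*(-8) + 32*0 + 2*(-8)*0)² = (64 - 32 + 0 + 0)² = 32² = 1024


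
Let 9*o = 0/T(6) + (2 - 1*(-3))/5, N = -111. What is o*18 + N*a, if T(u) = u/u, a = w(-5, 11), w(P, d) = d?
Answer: -1219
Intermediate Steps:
a = 11
T(u) = 1
o = ⅑ (o = (0/1 + (2 - 1*(-3))/5)/9 = (0*1 + (2 + 3)*(⅕))/9 = (0 + 5*(⅕))/9 = (0 + 1)/9 = (⅑)*1 = ⅑ ≈ 0.11111)
o*18 + N*a = (⅑)*18 - 111*11 = 2 - 1221 = -1219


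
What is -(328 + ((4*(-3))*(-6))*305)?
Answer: -22288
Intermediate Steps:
-(328 + ((4*(-3))*(-6))*305) = -(328 - 12*(-6)*305) = -(328 + 72*305) = -(328 + 21960) = -1*22288 = -22288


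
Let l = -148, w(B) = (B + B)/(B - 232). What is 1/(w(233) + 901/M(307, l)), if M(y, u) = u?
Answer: 148/68067 ≈ 0.0021743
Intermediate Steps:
w(B) = 2*B/(-232 + B) (w(B) = (2*B)/(-232 + B) = 2*B/(-232 + B))
1/(w(233) + 901/M(307, l)) = 1/(2*233/(-232 + 233) + 901/(-148)) = 1/(2*233/1 + 901*(-1/148)) = 1/(2*233*1 - 901/148) = 1/(466 - 901/148) = 1/(68067/148) = 148/68067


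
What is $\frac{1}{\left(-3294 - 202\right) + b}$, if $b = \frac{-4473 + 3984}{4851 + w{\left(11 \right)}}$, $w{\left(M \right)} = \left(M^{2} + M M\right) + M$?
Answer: $- \frac{5104}{17844073} \approx -0.00028603$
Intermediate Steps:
$w{\left(M \right)} = M + 2 M^{2}$ ($w{\left(M \right)} = \left(M^{2} + M^{2}\right) + M = 2 M^{2} + M = M + 2 M^{2}$)
$b = - \frac{489}{5104}$ ($b = \frac{-4473 + 3984}{4851 + 11 \left(1 + 2 \cdot 11\right)} = - \frac{489}{4851 + 11 \left(1 + 22\right)} = - \frac{489}{4851 + 11 \cdot 23} = - \frac{489}{4851 + 253} = - \frac{489}{5104} \approx -0.095807$)
$\frac{1}{\left(-3294 - 202\right) + b} = \frac{1}{\left(-3294 - 202\right) - \frac{489}{5104}} = \frac{1}{-3496 - \frac{489}{5104}} = \frac{1}{- \frac{17844073}{5104}} = - \frac{5104}{17844073}$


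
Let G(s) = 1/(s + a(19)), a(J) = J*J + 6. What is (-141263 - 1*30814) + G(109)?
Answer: -81908651/476 ≈ -1.7208e+5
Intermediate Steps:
a(J) = 6 + J² (a(J) = J² + 6 = 6 + J²)
G(s) = 1/(367 + s) (G(s) = 1/(s + (6 + 19²)) = 1/(s + (6 + 361)) = 1/(s + 367) = 1/(367 + s))
(-141263 - 1*30814) + G(109) = (-141263 - 1*30814) + 1/(367 + 109) = (-141263 - 30814) + 1/476 = -172077 + 1/476 = -81908651/476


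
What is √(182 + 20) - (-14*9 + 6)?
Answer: 120 + √202 ≈ 134.21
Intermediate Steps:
√(182 + 20) - (-14*9 + 6) = √202 - (-126 + 6) = √202 - 1*(-120) = √202 + 120 = 120 + √202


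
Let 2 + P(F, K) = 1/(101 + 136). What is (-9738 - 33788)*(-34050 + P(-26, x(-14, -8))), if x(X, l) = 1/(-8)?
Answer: 351268878898/237 ≈ 1.4821e+9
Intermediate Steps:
x(X, l) = -1/8
P(F, K) = -473/237 (P(F, K) = -2 + 1/(101 + 136) = -2 + 1/237 = -473/237)
(-9738 - 33788)*(-34050 + P(-26, x(-14, -8))) = (-9738 - 33788)*(-34050 - 473/237) = -43526*(-8070323/237) = 351268878898/237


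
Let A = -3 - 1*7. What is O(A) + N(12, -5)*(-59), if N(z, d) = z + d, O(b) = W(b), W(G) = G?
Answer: -423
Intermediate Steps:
A = -10 (A = -3 - 7 = -10)
O(b) = b
N(z, d) = d + z
O(A) + N(12, -5)*(-59) = -10 + (-5 + 12)*(-59) = -10 + 7*(-59) = -10 - 413 = -423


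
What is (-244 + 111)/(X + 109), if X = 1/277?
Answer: -36841/30194 ≈ -1.2201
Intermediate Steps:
X = 1/277 ≈ 0.0036101
(-244 + 111)/(X + 109) = (-244 + 111)/(1/277 + 109) = -133/30194/277 = -133*277/30194 = -36841/30194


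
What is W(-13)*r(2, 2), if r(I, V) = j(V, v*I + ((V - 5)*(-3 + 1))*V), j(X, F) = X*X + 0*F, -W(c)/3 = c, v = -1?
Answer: 156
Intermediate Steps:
W(c) = -3*c
j(X, F) = X² (j(X, F) = X² + 0 = X²)
r(I, V) = V²
W(-13)*r(2, 2) = -3*(-13)*2² = 39*4 = 156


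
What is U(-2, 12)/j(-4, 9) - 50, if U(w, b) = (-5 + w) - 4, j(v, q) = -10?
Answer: -489/10 ≈ -48.900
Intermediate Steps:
U(w, b) = -9 + w
U(-2, 12)/j(-4, 9) - 50 = (-9 - 2)/(-10) - 50 = -11*(-1/10) - 50 = 11/10 - 50 = -489/10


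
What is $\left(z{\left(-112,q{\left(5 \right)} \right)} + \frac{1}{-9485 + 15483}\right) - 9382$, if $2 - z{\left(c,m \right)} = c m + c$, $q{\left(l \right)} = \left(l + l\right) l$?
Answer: $- \frac{22000663}{5998} \approx -3668.0$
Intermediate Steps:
$q{\left(l \right)} = 2 l^{2}$ ($q{\left(l \right)} = 2 l l = 2 l^{2}$)
$z{\left(c,m \right)} = 2 - c - c m$ ($z{\left(c,m \right)} = 2 - \left(c m + c\right) = 2 - \left(c + c m\right) = 2 - c - c m$)
$\left(z{\left(-112,q{\left(5 \right)} \right)} + \frac{1}{-9485 + 15483}\right) - 9382 = \left(\left(2 - -112 - - 112 \cdot 2 \cdot 5^{2}\right) + \frac{1}{-9485 + 15483}\right) - 9382 = \left(\left(2 + 112 - - 112 \cdot 2 \cdot 25\right) + \frac{1}{5998}\right) - 9382 = \left(\left(2 + 112 - \left(-112\right) 50\right) + \frac{1}{5998}\right) - 9382 = \left(\left(2 + 112 + 5600\right) + \frac{1}{5998}\right) - 9382 = \left(5714 + \frac{1}{5998}\right) - 9382 = \frac{34272573}{5998} - 9382 = - \frac{22000663}{5998}$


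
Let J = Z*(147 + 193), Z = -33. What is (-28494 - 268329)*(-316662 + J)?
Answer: 97322918886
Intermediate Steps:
J = -11220 (J = -33*(147 + 193) = -33*340 = -11220)
(-28494 - 268329)*(-316662 + J) = (-28494 - 268329)*(-316662 - 11220) = -296823*(-327882) = 97322918886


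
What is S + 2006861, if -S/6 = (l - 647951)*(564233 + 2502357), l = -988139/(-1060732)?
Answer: 3161507803695441368/265183 ≈ 1.1922e+13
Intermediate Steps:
l = 988139/1060732 (l = -988139*(-1/1060732) = 988139/1060732 ≈ 0.93156)
S = 3161507271510020805/265183 (S = -6*(988139/1060732 - 647951)*(564233 + 2502357) = -(-2061904115979)*3066590/530366 = -6*(-1053835757170006935/530366) = 3161507271510020805/265183 ≈ 1.1922e+13)
S + 2006861 = 3161507271510020805/265183 + 2006861 = 3161507803695441368/265183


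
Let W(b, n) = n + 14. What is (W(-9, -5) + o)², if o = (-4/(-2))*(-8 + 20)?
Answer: 1089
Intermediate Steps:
W(b, n) = 14 + n
o = 24 (o = -4*(-½)*12 = 2*12 = 24)
(W(-9, -5) + o)² = ((14 - 5) + 24)² = (9 + 24)² = 33² = 1089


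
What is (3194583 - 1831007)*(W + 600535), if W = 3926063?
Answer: 6172360394448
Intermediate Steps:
(3194583 - 1831007)*(W + 600535) = (3194583 - 1831007)*(3926063 + 600535) = 1363576*4526598 = 6172360394448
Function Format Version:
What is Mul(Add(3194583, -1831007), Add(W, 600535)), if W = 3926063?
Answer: 6172360394448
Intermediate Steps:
Mul(Add(3194583, -1831007), Add(W, 600535)) = Mul(Add(3194583, -1831007), Add(3926063, 600535)) = Mul(1363576, 4526598) = 6172360394448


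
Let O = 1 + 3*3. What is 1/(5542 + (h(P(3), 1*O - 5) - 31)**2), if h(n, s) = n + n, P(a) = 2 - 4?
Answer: 1/6767 ≈ 0.00014778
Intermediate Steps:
P(a) = -2
O = 10 (O = 1 + 9 = 10)
h(n, s) = 2*n
1/(5542 + (h(P(3), 1*O - 5) - 31)**2) = 1/(5542 + (2*(-2) - 31)**2) = 1/(5542 + (-4 - 31)**2) = 1/(5542 + (-35)**2) = 1/(5542 + 1225) = 1/6767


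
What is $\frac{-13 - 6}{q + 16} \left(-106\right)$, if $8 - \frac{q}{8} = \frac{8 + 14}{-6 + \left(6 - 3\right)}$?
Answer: $\frac{3021}{208} \approx 14.524$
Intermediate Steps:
$q = \frac{368}{3}$ ($q = 64 - 8 \frac{8 + 14}{-6 + \left(6 - 3\right)} = 64 - 8 \frac{22}{-6 + 3} = 64 - 8 \frac{22}{-3} = 64 - 8 \cdot 22 \left(- \frac{1}{3}\right) = 64 - - \frac{176}{3} = 64 + \frac{176}{3} = \frac{368}{3} \approx 122.67$)
$\frac{-13 - 6}{q + 16} \left(-106\right) = \frac{-13 - 6}{\frac{368}{3} + 16} \left(-106\right) = - \frac{19}{\frac{416}{3}} \left(-106\right) = \left(-19\right) \frac{3}{416} \left(-106\right) = \left(- \frac{57}{416}\right) \left(-106\right) = \frac{3021}{208}$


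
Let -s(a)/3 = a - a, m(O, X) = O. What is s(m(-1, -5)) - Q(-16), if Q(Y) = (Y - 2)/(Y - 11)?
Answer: -⅔ ≈ -0.66667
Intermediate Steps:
s(a) = 0 (s(a) = -3*(a - a) = -3*0 = 0)
Q(Y) = (-2 + Y)/(-11 + Y)
s(m(-1, -5)) - Q(-16) = 0 - (-2 - 16)/(-11 - 16) = 0 - (-18)/(-27) = 0 - (-1)*(-18)/27 = 0 - 1*⅔ = 0 - ⅔ = -⅔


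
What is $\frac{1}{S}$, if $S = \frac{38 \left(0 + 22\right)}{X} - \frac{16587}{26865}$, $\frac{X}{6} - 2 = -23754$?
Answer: $- \frac{11816620}{7365141} \approx -1.6044$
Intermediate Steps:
$X = -142512$ ($X = 12 + 6 \left(-23754\right) = 12 - 142524 = -142512$)
$S = - \frac{7365141}{11816620}$ ($S = \frac{38 \left(0 + 22\right)}{-142512} - \frac{16587}{26865} = 38 \cdot 22 \left(- \frac{1}{142512}\right) - \frac{1843}{2985} = 836 \left(- \frac{1}{142512}\right) - \frac{1843}{2985} = - \frac{209}{35628} - \frac{1843}{2985} = - \frac{7365141}{11816620} \approx -0.62329$)
$\frac{1}{S} = \frac{1}{- \frac{7365141}{11816620}} = - \frac{11816620}{7365141}$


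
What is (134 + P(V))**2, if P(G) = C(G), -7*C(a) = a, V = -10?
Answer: 898704/49 ≈ 18341.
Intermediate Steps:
C(a) = -a/7
P(G) = -G/7
(134 + P(V))**2 = (134 - 1/7*(-10))**2 = (134 + 10/7)**2 = (948/7)**2 = 898704/49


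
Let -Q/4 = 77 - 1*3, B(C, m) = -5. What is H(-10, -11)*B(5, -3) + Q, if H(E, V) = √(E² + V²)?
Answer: -296 - 5*√221 ≈ -370.33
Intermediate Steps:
Q = -296 (Q = -4*(77 - 1*3) = -4*(77 - 3) = -4*74 = -296)
H(-10, -11)*B(5, -3) + Q = √((-10)² + (-11)²)*(-5) - 296 = √(100 + 121)*(-5) - 296 = √221*(-5) - 296 = -5*√221 - 296 = -296 - 5*√221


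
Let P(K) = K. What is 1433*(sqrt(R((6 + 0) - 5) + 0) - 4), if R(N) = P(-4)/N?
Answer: -5732 + 2866*I ≈ -5732.0 + 2866.0*I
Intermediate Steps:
R(N) = -4/N
1433*(sqrt(R((6 + 0) - 5) + 0) - 4) = 1433*(sqrt(-4/((6 + 0) - 5) + 0) - 4) = 1433*(sqrt(-4/(6 - 5) + 0) - 4) = 1433*(sqrt(-4/1 + 0) - 4) = 1433*(sqrt(-4*1 + 0) - 4) = 1433*(sqrt(-4 + 0) - 4) = 1433*(sqrt(-4) - 4) = 1433*(2*I - 4) = 1433*(-4 + 2*I) = -5732 + 2866*I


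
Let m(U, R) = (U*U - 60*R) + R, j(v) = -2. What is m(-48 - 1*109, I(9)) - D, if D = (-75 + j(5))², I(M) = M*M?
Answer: 13941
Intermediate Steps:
I(M) = M²
m(U, R) = U² - 59*R (m(U, R) = (U² - 60*R) + R = U² - 59*R)
D = 5929 (D = (-75 - 2)² = (-77)² = 5929)
m(-48 - 1*109, I(9)) - D = ((-48 - 1*109)² - 59*9²) - 1*5929 = ((-48 - 109)² - 59*81) - 5929 = ((-157)² - 4779) - 5929 = (24649 - 4779) - 5929 = 19870 - 5929 = 13941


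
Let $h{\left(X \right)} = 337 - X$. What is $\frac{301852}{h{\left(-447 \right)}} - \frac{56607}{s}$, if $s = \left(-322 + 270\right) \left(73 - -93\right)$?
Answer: $\frac{165622897}{422968} \approx 391.57$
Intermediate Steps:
$s = -8632$ ($s = - 52 \left(73 + 93\right) = \left(-52\right) 166 = -8632$)
$\frac{301852}{h{\left(-447 \right)}} - \frac{56607}{s} = \frac{301852}{337 - -447} - \frac{56607}{-8632} = \frac{301852}{337 + 447} - - \frac{56607}{8632} = \frac{301852}{784} + \frac{56607}{8632} = 301852 \cdot \frac{1}{784} + \frac{56607}{8632} = \frac{75463}{196} + \frac{56607}{8632} = \frac{165622897}{422968}$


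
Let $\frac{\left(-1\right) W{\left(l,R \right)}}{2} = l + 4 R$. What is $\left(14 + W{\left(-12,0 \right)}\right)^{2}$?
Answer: $1444$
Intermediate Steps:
$W{\left(l,R \right)} = - 8 R - 2 l$ ($W{\left(l,R \right)} = - 2 \left(l + 4 R\right) = - 8 R - 2 l$)
$\left(14 + W{\left(-12,0 \right)}\right)^{2} = \left(14 - -24\right)^{2} = \left(14 + \left(0 + 24\right)\right)^{2} = \left(14 + 24\right)^{2} = 38^{2} = 1444$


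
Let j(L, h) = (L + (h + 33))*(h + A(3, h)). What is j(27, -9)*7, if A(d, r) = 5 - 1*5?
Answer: -3213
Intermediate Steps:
A(d, r) = 0 (A(d, r) = 5 - 5 = 0)
j(L, h) = h*(33 + L + h) (j(L, h) = (L + (h + 33))*(h + 0) = (L + (33 + h))*h = (33 + L + h)*h = h*(33 + L + h))
j(27, -9)*7 = -9*(33 + 27 - 9)*7 = -9*51*7 = -459*7 = -3213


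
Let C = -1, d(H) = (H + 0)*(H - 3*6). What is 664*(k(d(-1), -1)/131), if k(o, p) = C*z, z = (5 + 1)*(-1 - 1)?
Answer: 7968/131 ≈ 60.824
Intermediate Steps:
d(H) = H*(-18 + H) (d(H) = H*(H - 18) = H*(-18 + H))
z = -12 (z = 6*(-2) = -12)
k(o, p) = 12 (k(o, p) = -1*(-12) = 12)
664*(k(d(-1), -1)/131) = 664*(12/131) = 7968/131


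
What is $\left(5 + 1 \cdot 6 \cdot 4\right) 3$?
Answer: $87$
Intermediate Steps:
$\left(5 + 1 \cdot 6 \cdot 4\right) 3 = \left(5 + 6 \cdot 4\right) 3 = \left(5 + 24\right) 3 = 29 \cdot 3 = 87$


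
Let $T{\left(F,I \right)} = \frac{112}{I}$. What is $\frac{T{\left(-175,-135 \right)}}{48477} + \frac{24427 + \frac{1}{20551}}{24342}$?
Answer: $\frac{547537589445551}{545641596693765} \approx 1.0035$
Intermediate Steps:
$\frac{T{\left(-175,-135 \right)}}{48477} + \frac{24427 + \frac{1}{20551}}{24342} = \frac{112 \frac{1}{-135}}{48477} + \frac{24427 + \frac{1}{20551}}{24342} = 112 \left(- \frac{1}{135}\right) \frac{1}{48477} + \left(24427 + \frac{1}{20551}\right) \frac{1}{24342} = \left(- \frac{112}{135}\right) \frac{1}{48477} + \frac{501999278}{20551} \cdot \frac{1}{24342} = - \frac{112}{6544395} + \frac{250999639}{250126221} = \frac{547537589445551}{545641596693765}$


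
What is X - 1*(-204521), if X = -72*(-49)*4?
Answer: 218633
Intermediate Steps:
X = 14112 (X = 3528*4 = 14112)
X - 1*(-204521) = 14112 - 1*(-204521) = 14112 + 204521 = 218633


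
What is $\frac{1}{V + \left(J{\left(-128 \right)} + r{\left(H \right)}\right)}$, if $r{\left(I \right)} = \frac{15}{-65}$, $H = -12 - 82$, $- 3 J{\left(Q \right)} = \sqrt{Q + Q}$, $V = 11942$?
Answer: $\frac{18163431}{216903544705} + \frac{8112 i}{216903544705} \approx 8.374 \cdot 10^{-5} + 3.7399 \cdot 10^{-8} i$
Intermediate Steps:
$J{\left(Q \right)} = - \frac{\sqrt{2} \sqrt{Q}}{3}$ ($J{\left(Q \right)} = - \frac{\sqrt{Q + Q}}{3} = - \frac{\sqrt{2 Q}}{3} = - \frac{\sqrt{2} \sqrt{Q}}{3}$)
$H = -94$ ($H = -12 - 82 = -94$)
$r{\left(I \right)} = - \frac{3}{13}$ ($r{\left(I \right)} = 15 \left(- \frac{1}{65}\right) = - \frac{3}{13}$)
$\frac{1}{V + \left(J{\left(-128 \right)} + r{\left(H \right)}\right)} = \frac{1}{11942 - \left(\frac{3}{13} + \frac{\sqrt{2} \sqrt{-128}}{3}\right)} = \frac{1}{11942 - \left(\frac{3}{13} + \frac{\sqrt{2} \cdot 8 i \sqrt{2}}{3}\right)} = \frac{1}{11942 - \left(\frac{3}{13} + \frac{16 i}{3}\right)} = \frac{1}{\frac{155243}{13} - \frac{16 i}{3}} = \frac{1521 \left(\frac{155243}{13} + \frac{16 i}{3}\right)}{216903544705}$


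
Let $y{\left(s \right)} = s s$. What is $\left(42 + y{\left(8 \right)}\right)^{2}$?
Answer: $11236$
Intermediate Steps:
$y{\left(s \right)} = s^{2}$
$\left(42 + y{\left(8 \right)}\right)^{2} = \left(42 + 8^{2}\right)^{2} = \left(42 + 64\right)^{2} = 106^{2} = 11236$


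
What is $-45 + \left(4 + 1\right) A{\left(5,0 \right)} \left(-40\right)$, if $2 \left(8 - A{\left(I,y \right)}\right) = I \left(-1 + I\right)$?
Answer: $355$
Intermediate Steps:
$A{\left(I,y \right)} = 8 - \frac{I \left(-1 + I\right)}{2}$
$-45 + \left(4 + 1\right) A{\left(5,0 \right)} \left(-40\right) = -45 + \left(4 + 1\right) \left(8 + \frac{1}{2} \cdot 5 - \frac{5^{2}}{2}\right) \left(-40\right) = -45 + 5 \left(8 + \frac{5}{2} - \frac{25}{2}\right) \left(-40\right) = -45 + 5 \left(-2\right) \left(-40\right) = -45 - -400 = -45 + 400 = 355$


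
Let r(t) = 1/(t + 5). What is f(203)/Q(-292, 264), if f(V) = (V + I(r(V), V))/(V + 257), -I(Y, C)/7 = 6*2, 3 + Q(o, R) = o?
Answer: -119/135700 ≈ -0.00087693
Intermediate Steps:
r(t) = 1/(5 + t)
Q(o, R) = -3 + o
I(Y, C) = -84 (I(Y, C) = -42*2 = -7*12 = -84)
f(V) = (-84 + V)/(257 + V) (f(V) = (V - 84)/(V + 257) = (-84 + V)/(257 + V))
f(203)/Q(-292, 264) = ((-84 + 203)/(257 + 203))/(-3 - 292) = (119/460)/(-295) = ((1/460)*119)*(-1/295) = (119/460)*(-1/295) = -119/135700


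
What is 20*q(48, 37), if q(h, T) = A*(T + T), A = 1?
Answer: 1480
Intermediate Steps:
q(h, T) = 2*T (q(h, T) = 1*(T + T) = 1*(2*T) = 2*T)
20*q(48, 37) = 20*(2*37) = 20*74 = 1480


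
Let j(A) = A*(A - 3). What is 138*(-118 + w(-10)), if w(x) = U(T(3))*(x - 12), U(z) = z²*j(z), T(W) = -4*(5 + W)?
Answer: -3481943964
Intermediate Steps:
T(W) = -20 - 4*W
j(A) = A*(-3 + A)
U(z) = z³*(-3 + z) (U(z) = z²*(z*(-3 + z)) = z³*(-3 + z))
w(x) = -13762560 + 1146880*x (w(x) = ((-20 - 4*3)³*(-3 + (-20 - 4*3)))*(x - 12) = ((-20 - 12)³*(-3 + (-20 - 12)))*(-12 + x) = ((-32)³*(-3 - 32))*(-12 + x) = (-32768*(-35))*(-12 + x) = 1146880*(-12 + x) = -13762560 + 1146880*x)
138*(-118 + w(-10)) = 138*(-118 + (-13762560 + 1146880*(-10))) = 138*(-118 + (-13762560 - 11468800)) = 138*(-118 - 25231360) = 138*(-25231478) = -3481943964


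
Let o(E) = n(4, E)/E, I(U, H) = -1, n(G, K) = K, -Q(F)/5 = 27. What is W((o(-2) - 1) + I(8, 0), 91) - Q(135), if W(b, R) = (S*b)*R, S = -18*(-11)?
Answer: -17883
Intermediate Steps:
Q(F) = -135 (Q(F) = -5*27 = -135)
S = 198
o(E) = 1 (o(E) = E/E = 1)
W(b, R) = 198*R*b (W(b, R) = (198*b)*R = 198*R*b)
W((o(-2) - 1) + I(8, 0), 91) - Q(135) = 198*91*((1 - 1) - 1) - 1*(-135) = 198*91*(0 - 1) + 135 = 198*91*(-1) + 135 = -18018 + 135 = -17883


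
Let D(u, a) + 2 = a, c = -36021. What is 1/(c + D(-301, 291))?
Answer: -1/35732 ≈ -2.7986e-5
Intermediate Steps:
D(u, a) = -2 + a
1/(c + D(-301, 291)) = 1/(-36021 + (-2 + 291)) = 1/(-36021 + 289) = 1/(-35732) = -1/35732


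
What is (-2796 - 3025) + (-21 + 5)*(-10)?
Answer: -5661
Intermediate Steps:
(-2796 - 3025) + (-21 + 5)*(-10) = -5821 - 16*(-10) = -5821 + 160 = -5661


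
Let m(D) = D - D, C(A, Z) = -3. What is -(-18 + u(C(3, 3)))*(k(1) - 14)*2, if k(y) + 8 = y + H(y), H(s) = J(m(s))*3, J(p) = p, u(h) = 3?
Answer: -630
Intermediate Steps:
m(D) = 0
H(s) = 0 (H(s) = 0*3 = 0)
k(y) = -8 + y (k(y) = -8 + (y + 0) = -8 + y)
-(-18 + u(C(3, 3)))*(k(1) - 14)*2 = -(-18 + 3)*((-8 + 1) - 14)*2 = -(-15)*(-7 - 14)*2 = -(-15)*(-21)*2 = -1*315*2 = -315*2 = -630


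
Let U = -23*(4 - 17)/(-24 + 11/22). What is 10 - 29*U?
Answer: 17812/47 ≈ 378.98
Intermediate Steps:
U = -598/47 (U = -23*(-13/(-24 + 11*(1/22))) = -23*(-13/(-24 + ½)) = -23/((-47/2*(-1/13))) = -23/47/26 = -23*26/47 = -598/47 ≈ -12.723)
10 - 29*U = 10 - 29*(-598/47) = 10 + 17342/47 = 17812/47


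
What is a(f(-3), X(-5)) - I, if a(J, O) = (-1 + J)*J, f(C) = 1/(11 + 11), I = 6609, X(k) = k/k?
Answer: -3198777/484 ≈ -6609.0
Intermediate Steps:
X(k) = 1
f(C) = 1/22
a(J, O) = J*(-1 + J)
a(f(-3), X(-5)) - I = (-1 + 1/22)/22 - 1*6609 = (1/22)*(-21/22) - 6609 = -21/484 - 6609 = -3198777/484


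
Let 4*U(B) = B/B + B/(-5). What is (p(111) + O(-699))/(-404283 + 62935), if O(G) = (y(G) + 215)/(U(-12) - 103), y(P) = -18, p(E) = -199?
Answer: 410497/697373964 ≈ 0.00058863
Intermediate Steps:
U(B) = ¼ - B/20 (U(B) = (B/B + B/(-5))/4 = (1 + B*(-⅕))/4 = (1 - B/5)/4 = ¼ - B/20)
O(G) = -3940/2043 (O(G) = (-18 + 215)/((¼ - 1/20*(-12)) - 103) = 197/((¼ + ⅗) - 103) = 197/(17/20 - 103) = 197/(-2043/20) = 197*(-20/2043) = -3940/2043)
(p(111) + O(-699))/(-404283 + 62935) = (-199 - 3940/2043)/(-404283 + 62935) = -410497/2043/(-341348) = -410497/2043*(-1/341348) = 410497/697373964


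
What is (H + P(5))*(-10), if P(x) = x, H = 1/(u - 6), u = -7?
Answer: -640/13 ≈ -49.231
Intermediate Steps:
H = -1/13 (H = 1/(-7 - 6) = 1/(-13) = -1/13 ≈ -0.076923)
(H + P(5))*(-10) = (-1/13 + 5)*(-10) = (64/13)*(-10) = -640/13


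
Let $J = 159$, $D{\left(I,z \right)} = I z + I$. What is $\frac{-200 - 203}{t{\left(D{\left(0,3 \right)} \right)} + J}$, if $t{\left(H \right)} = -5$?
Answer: $- \frac{403}{154} \approx -2.6169$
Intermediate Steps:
$D{\left(I,z \right)} = I + I z$
$\frac{-200 - 203}{t{\left(D{\left(0,3 \right)} \right)} + J} = \frac{-200 - 203}{-5 + 159} = - \frac{403}{154}$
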